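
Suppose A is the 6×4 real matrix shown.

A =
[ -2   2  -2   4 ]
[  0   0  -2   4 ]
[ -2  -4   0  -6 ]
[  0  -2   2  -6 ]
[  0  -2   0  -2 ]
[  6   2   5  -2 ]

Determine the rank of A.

3

Row reduce to echelon form.
R3 ← R3 − R1: [0, -6, 2, -10]
R6 ← R6 + (3)·R1: [0, 8, -1, 10]
Swap R2 ↔ R3
R4 ← R4 − (1/3)·R2: [0, 0, 4/3, -8/3]
R5 ← R5 − (1/3)·R2: [0, 0, -2/3, 4/3]
R6 ← R6 + (4/3)·R2: [0, 0, 5/3, -10/3]
R4 ← R4 + (2/3)·R3: [0, 0, 0, 0]
R5 ← R5 − (1/3)·R3: [0, 0, 0, 0]
R6 ← R6 + (5/6)·R3: [0, 0, 0, 0]
Echelon form has 3 nonzero rows, so rank(A) = 3.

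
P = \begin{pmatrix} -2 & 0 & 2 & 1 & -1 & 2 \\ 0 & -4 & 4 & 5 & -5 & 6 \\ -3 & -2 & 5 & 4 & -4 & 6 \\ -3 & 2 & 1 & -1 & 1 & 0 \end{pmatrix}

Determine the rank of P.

2

Row reduce to echelon form.
R3 ← R3 − (3/2)·R1: [0, -2, 2, 5/2, -5/2, 3]
R4 ← R4 − (3/2)·R1: [0, 2, -2, -5/2, 5/2, -3]
R3 ← R3 − (1/2)·R2: [0, 0, 0, 0, 0, 0]
R4 ← R4 + (1/2)·R2: [0, 0, 0, 0, 0, 0]
Echelon form has 2 nonzero rows, so rank(P) = 2.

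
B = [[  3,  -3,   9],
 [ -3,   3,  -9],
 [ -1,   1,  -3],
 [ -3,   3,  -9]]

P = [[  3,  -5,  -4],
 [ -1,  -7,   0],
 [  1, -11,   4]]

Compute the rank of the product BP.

First compute BP:
[[ 21, -93,  24],
 [-21,  93, -24],
 [ -7,  31,  -8],
 [-21,  93, -24]]
Now row reduce the product.
R2 ← R2 + R1: [0, 0, 0]
R3 ← R3 + (1/3)·R1: [0, 0, 0]
R4 ← R4 + R1: [0, 0, 0]
1 nonzero row, so rank(BP) = 1.

1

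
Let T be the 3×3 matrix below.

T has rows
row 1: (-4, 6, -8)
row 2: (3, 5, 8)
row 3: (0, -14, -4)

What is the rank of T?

3

Row reduce to echelon form.
R2 ← R2 + (3/4)·R1: [0, 19/2, 2]
R3 ← R3 + (28/19)·R2: [0, 0, -20/19]
Echelon form has 3 nonzero rows, so rank(T) = 3.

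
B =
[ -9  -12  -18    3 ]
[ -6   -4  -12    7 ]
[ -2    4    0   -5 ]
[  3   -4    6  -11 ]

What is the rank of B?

Row reduce to echelon form.
R2 ← R2 − (2/3)·R1: [0, 4, 0, 5]
R3 ← R3 − (2/9)·R1: [0, 20/3, 4, -17/3]
R4 ← R4 + (1/3)·R1: [0, -8, 0, -10]
R3 ← R3 − (5/3)·R2: [0, 0, 4, -14]
R4 ← R4 + (2)·R2: [0, 0, 0, 0]
Echelon form has 3 nonzero rows, so rank(B) = 3.

3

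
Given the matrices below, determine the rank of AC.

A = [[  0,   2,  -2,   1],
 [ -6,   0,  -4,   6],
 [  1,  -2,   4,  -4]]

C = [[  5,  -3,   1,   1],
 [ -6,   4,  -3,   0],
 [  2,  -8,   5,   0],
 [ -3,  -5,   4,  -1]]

First compute AC:
[[-19,  19, -12,  -1],
 [-56,  20,  -2, -12],
 [ 37, -23,  11,   5]]
Now row reduce the product.
R2 ← R2 − (56/19)·R1: [0, -36, 634/19, -172/19]
R3 ← R3 + (37/19)·R1: [0, 14, -235/19, 58/19]
R3 ← R3 + (7/18)·R2: [0, 0, 104/171, -80/171]
3 nonzero rows, so rank(AC) = 3.

3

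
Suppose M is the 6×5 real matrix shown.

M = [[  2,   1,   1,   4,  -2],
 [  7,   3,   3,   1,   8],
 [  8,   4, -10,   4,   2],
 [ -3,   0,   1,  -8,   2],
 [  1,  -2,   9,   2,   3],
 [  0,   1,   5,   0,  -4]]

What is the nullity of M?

0

Row reduce to echelon form.
R2 ← R2 − (7/2)·R1: [0, -1/2, -1/2, -13, 15]
R3 ← R3 − (4)·R1: [0, 0, -14, -12, 10]
R4 ← R4 + (3/2)·R1: [0, 3/2, 5/2, -2, -1]
R5 ← R5 − (1/2)·R1: [0, -5/2, 17/2, 0, 4]
R4 ← R4 + (3)·R2: [0, 0, 1, -41, 44]
R5 ← R5 − (5)·R2: [0, 0, 11, 65, -71]
R6 ← R6 + (2)·R2: [0, 0, 4, -26, 26]
R4 ← R4 + (1/14)·R3: [0, 0, 0, -293/7, 313/7]
R5 ← R5 + (11/14)·R3: [0, 0, 0, 389/7, -442/7]
R6 ← R6 + (2/7)·R3: [0, 0, 0, -206/7, 202/7]
R5 ← R5 + (389/293)·R4: [0, 0, 0, 0, -1107/293]
R6 ← R6 − (206/293)·R4: [0, 0, 0, 0, -756/293]
R6 ← R6 − (28/41)·R5: [0, 0, 0, 0, 0]
5 nonzero rows, so rank(M) = 5.
M has 5 columns; by rank–nullity, nullity = 5 − 5 = 0.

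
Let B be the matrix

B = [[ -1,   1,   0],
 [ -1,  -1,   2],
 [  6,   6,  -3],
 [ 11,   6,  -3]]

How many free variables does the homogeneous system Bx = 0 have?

Row reduce to echelon form.
R2 ← R2 − R1: [0, -2, 2]
R3 ← R3 + (6)·R1: [0, 12, -3]
R4 ← R4 + (11)·R1: [0, 17, -3]
R3 ← R3 + (6)·R2: [0, 0, 9]
R4 ← R4 + (17/2)·R2: [0, 0, 14]
R4 ← R4 − (14/9)·R3: [0, 0, 0]
3 nonzero rows, so rank(B) = 3.
B has 3 columns; by rank–nullity, nullity = 3 − 3 = 0.

0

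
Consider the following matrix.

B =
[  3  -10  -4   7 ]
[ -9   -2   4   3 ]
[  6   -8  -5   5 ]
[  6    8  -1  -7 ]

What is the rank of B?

2

Row reduce to echelon form.
R2 ← R2 + (3)·R1: [0, -32, -8, 24]
R3 ← R3 − (2)·R1: [0, 12, 3, -9]
R4 ← R4 − (2)·R1: [0, 28, 7, -21]
R3 ← R3 + (3/8)·R2: [0, 0, 0, 0]
R4 ← R4 + (7/8)·R2: [0, 0, 0, 0]
Echelon form has 2 nonzero rows, so rank(B) = 2.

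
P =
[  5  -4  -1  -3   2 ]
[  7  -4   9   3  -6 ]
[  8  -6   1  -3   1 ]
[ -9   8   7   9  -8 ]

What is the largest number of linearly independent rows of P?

Row reduce to echelon form.
R2 ← R2 − (7/5)·R1: [0, 8/5, 52/5, 36/5, -44/5]
R3 ← R3 − (8/5)·R1: [0, 2/5, 13/5, 9/5, -11/5]
R4 ← R4 + (9/5)·R1: [0, 4/5, 26/5, 18/5, -22/5]
R3 ← R3 − (1/4)·R2: [0, 0, 0, 0, 0]
R4 ← R4 − (1/2)·R2: [0, 0, 0, 0, 0]
Echelon form has 2 nonzero rows, so rank(P) = 2.
The rank gives the maximum number of linearly independent rows: 2.

2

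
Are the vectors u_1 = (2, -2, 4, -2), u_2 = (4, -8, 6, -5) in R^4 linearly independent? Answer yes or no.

Form the matrix with these vectors as rows and row reduce.
R2 ← R2 − (2)·R1: [0, -4, -2, -1]
2 nonzero rows, so the 2 vectors span a space of dimension 2.
Since 2 = 2, the vectors are linearly independent.

yes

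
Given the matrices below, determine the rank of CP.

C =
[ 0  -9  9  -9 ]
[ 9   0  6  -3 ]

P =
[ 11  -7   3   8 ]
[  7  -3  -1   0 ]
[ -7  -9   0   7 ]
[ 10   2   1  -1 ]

First compute CP:
[[-216, -72,   0,  72],
 [ 27, -123,  24, 117]]
Now row reduce the product.
R2 ← R2 + (1/8)·R1: [0, -132, 24, 126]
2 nonzero rows, so rank(CP) = 2.

2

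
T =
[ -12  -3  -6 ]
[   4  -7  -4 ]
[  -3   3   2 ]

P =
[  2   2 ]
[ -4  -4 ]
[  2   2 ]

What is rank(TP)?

1

First compute TP:
[[-24, -24],
 [ 28,  28],
 [-14, -14]]
Now row reduce the product.
R2 ← R2 + (7/6)·R1: [0, 0]
R3 ← R3 − (7/12)·R1: [0, 0]
1 nonzero row, so rank(TP) = 1.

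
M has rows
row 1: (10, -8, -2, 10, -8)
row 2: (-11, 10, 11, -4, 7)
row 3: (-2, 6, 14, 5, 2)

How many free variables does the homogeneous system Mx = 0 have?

Row reduce to echelon form.
R2 ← R2 + (11/10)·R1: [0, 6/5, 44/5, 7, -9/5]
R3 ← R3 + (1/5)·R1: [0, 22/5, 68/5, 7, 2/5]
R3 ← R3 − (11/3)·R2: [0, 0, -56/3, -56/3, 7]
3 nonzero rows, so rank(M) = 3.
M has 5 columns; by rank–nullity, nullity = 5 − 3 = 2.

2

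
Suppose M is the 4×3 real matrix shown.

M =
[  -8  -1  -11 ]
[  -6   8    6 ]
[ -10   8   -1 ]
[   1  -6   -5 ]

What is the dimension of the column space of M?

Row reduce to echelon form.
R2 ← R2 − (3/4)·R1: [0, 35/4, 57/4]
R3 ← R3 − (5/4)·R1: [0, 37/4, 51/4]
R4 ← R4 + (1/8)·R1: [0, -49/8, -51/8]
R3 ← R3 − (37/35)·R2: [0, 0, -81/35]
R4 ← R4 + (7/10)·R2: [0, 0, 18/5]
R4 ← R4 + (14/9)·R3: [0, 0, 0]
Echelon form has 3 nonzero rows, so rank(M) = 3.
The column space has dimension equal to the rank: 3.

3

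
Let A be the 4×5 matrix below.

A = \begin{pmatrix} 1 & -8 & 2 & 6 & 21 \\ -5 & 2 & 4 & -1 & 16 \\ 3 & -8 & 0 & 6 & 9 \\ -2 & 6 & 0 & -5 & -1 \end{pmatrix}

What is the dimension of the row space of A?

3

Row reduce to echelon form.
R2 ← R2 + (5)·R1: [0, -38, 14, 29, 121]
R3 ← R3 − (3)·R1: [0, 16, -6, -12, -54]
R4 ← R4 + (2)·R1: [0, -10, 4, 7, 41]
R3 ← R3 + (8/19)·R2: [0, 0, -2/19, 4/19, -58/19]
R4 ← R4 − (5/19)·R2: [0, 0, 6/19, -12/19, 174/19]
R4 ← R4 + (3)·R3: [0, 0, 0, 0, 0]
Echelon form has 3 nonzero rows, so rank(A) = 3.
The row space has dimension equal to the rank: 3.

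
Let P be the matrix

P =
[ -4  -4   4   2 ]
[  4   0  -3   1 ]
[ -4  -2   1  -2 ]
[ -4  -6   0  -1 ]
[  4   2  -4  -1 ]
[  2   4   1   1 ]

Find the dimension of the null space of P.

Row reduce to echelon form.
R2 ← R2 + R1: [0, -4, 1, 3]
R3 ← R3 − R1: [0, 2, -3, -4]
R4 ← R4 − R1: [0, -2, -4, -3]
R5 ← R5 + R1: [0, -2, 0, 1]
R6 ← R6 + (1/2)·R1: [0, 2, 3, 2]
R3 ← R3 + (1/2)·R2: [0, 0, -5/2, -5/2]
R4 ← R4 − (1/2)·R2: [0, 0, -9/2, -9/2]
R5 ← R5 − (1/2)·R2: [0, 0, -1/2, -1/2]
R6 ← R6 + (1/2)·R2: [0, 0, 7/2, 7/2]
R4 ← R4 − (9/5)·R3: [0, 0, 0, 0]
R5 ← R5 − (1/5)·R3: [0, 0, 0, 0]
R6 ← R6 + (7/5)·R3: [0, 0, 0, 0]
3 nonzero rows, so rank(P) = 3.
P has 4 columns; by rank–nullity, nullity = 4 − 3 = 1.

1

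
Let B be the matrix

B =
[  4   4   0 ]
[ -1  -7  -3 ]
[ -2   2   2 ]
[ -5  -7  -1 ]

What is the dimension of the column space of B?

Row reduce to echelon form.
R2 ← R2 + (1/4)·R1: [0, -6, -3]
R3 ← R3 + (1/2)·R1: [0, 4, 2]
R4 ← R4 + (5/4)·R1: [0, -2, -1]
R3 ← R3 + (2/3)·R2: [0, 0, 0]
R4 ← R4 − (1/3)·R2: [0, 0, 0]
Echelon form has 2 nonzero rows, so rank(B) = 2.
The column space has dimension equal to the rank: 2.

2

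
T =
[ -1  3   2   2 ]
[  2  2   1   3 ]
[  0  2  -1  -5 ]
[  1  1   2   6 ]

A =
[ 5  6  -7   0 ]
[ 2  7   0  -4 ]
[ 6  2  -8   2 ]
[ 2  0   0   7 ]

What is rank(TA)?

3

First compute TA:
[[ 17,  19,  -9,   6],
 [ 26,  28, -22,  15],
 [-12,  12,   8, -45],
 [ 31,  17, -23,  42]]
Now row reduce the product.
R2 ← R2 − (26/17)·R1: [0, -18/17, -140/17, 99/17]
R3 ← R3 + (12/17)·R1: [0, 432/17, 28/17, -693/17]
R4 ← R4 − (31/17)·R1: [0, -300/17, -112/17, 528/17]
R3 ← R3 + (24)·R2: [0, 0, -196, 99]
R4 ← R4 − (50/3)·R2: [0, 0, 392/3, -66]
R4 ← R4 + (2/3)·R3: [0, 0, 0, 0]
3 nonzero rows, so rank(TA) = 3.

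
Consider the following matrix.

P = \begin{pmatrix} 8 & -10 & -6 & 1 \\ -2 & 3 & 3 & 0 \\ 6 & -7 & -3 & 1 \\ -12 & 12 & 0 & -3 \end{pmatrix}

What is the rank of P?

2

Row reduce to echelon form.
R2 ← R2 + (1/4)·R1: [0, 1/2, 3/2, 1/4]
R3 ← R3 − (3/4)·R1: [0, 1/2, 3/2, 1/4]
R4 ← R4 + (3/2)·R1: [0, -3, -9, -3/2]
R3 ← R3 − R2: [0, 0, 0, 0]
R4 ← R4 + (6)·R2: [0, 0, 0, 0]
Echelon form has 2 nonzero rows, so rank(P) = 2.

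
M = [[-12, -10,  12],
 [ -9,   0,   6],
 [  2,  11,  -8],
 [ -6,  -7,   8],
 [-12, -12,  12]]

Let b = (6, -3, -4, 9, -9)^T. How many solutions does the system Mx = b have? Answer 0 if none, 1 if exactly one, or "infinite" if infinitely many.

Row reduce the augmented matrix [M | b].
R2 ← R2 − (3/4)·R1: [0, 15/2, -3, -15/2]
R3 ← R3 + (1/6)·R1: [0, 28/3, -6, -3]
R4 ← R4 − (1/2)·R1: [0, -2, 2, 6]
R5 ← R5 − R1: [0, -2, 0, -15]
R3 ← R3 − (56/45)·R2: [0, 0, -34/15, 19/3]
R4 ← R4 + (4/15)·R2: [0, 0, 6/5, 4]
R5 ← R5 + (4/15)·R2: [0, 0, -4/5, -17]
R4 ← R4 + (9/17)·R3: [0, 0, 0, 125/17]
R5 ← R5 − (6/17)·R3: [0, 0, 0, -327/17]
R5 ← R5 + (327/125)·R4: [0, 0, 0, 0]
The echelon form has 4 nonzero rows; the last pivot sits in the augmented column, so rank(M) = 3 but rank([M|b]) = 4.
Since the ranks differ, the system is inconsistent.
It has no solutions.

0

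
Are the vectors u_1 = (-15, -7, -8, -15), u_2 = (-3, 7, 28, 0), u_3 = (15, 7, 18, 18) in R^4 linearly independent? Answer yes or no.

yes

Form the matrix with these vectors as rows and row reduce.
R2 ← R2 − (1/5)·R1: [0, 42/5, 148/5, 3]
R3 ← R3 + R1: [0, 0, 10, 3]
3 nonzero rows, so the 3 vectors span a space of dimension 3.
Since 3 = 3, the vectors are linearly independent.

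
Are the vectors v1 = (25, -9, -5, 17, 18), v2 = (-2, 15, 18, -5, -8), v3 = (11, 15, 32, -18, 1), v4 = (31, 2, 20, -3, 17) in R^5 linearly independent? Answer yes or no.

yes

Form the matrix with these vectors as rows and row reduce.
R2 ← R2 + (2/25)·R1: [0, 357/25, 88/5, -91/25, -164/25]
R3 ← R3 − (11/25)·R1: [0, 474/25, 171/5, -637/25, -173/25]
R4 ← R4 − (31/25)·R1: [0, 329/25, 131/5, -602/25, -133/25]
R3 ← R3 − (158/119)·R2: [0, 0, 1289/119, -351/17, 213/119]
R4 ← R4 − (47/51)·R2: [0, 0, 509/51, -1057/51, 37/51]
R4 ← R4 − (3563/3867)·R3: [0, 0, 0, -6580/3867, -3572/3867]
4 nonzero rows, so the 4 vectors span a space of dimension 4.
Since 4 = 4, the vectors are linearly independent.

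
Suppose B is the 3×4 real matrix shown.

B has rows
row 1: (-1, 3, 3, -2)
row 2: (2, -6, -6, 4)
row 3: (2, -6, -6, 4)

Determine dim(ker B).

3

Row reduce to echelon form.
R2 ← R2 + (2)·R1: [0, 0, 0, 0]
R3 ← R3 + (2)·R1: [0, 0, 0, 0]
1 nonzero row, so rank(B) = 1.
B has 4 columns; by rank–nullity, nullity = 4 − 1 = 3.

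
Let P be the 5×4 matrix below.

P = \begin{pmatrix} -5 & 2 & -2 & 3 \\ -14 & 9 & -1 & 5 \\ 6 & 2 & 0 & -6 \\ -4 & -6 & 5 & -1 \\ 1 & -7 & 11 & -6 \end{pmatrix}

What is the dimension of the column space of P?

Row reduce to echelon form.
R2 ← R2 − (14/5)·R1: [0, 17/5, 23/5, -17/5]
R3 ← R3 + (6/5)·R1: [0, 22/5, -12/5, -12/5]
R4 ← R4 − (4/5)·R1: [0, -38/5, 33/5, -17/5]
R5 ← R5 + (1/5)·R1: [0, -33/5, 53/5, -27/5]
R3 ← R3 − (22/17)·R2: [0, 0, -142/17, 2]
R4 ← R4 + (38/17)·R2: [0, 0, 287/17, -11]
R5 ← R5 + (33/17)·R2: [0, 0, 332/17, -12]
R4 ← R4 + (287/142)·R3: [0, 0, 0, -494/71]
R5 ← R5 + (166/71)·R3: [0, 0, 0, -520/71]
R5 ← R5 − (20/19)·R4: [0, 0, 0, 0]
Echelon form has 4 nonzero rows, so rank(P) = 4.
The column space has dimension equal to the rank: 4.

4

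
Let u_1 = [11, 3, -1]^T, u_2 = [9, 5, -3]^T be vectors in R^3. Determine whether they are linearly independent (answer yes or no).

Form the matrix with these vectors as rows and row reduce.
R2 ← R2 − (9/11)·R1: [0, 28/11, -24/11]
2 nonzero rows, so the 2 vectors span a space of dimension 2.
Since 2 = 2, the vectors are linearly independent.

yes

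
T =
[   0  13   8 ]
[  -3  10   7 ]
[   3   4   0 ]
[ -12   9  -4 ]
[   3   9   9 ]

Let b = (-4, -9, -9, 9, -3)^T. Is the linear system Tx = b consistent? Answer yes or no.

no

Row reduce the augmented matrix [T | b].
Swap R1 ↔ R2
R3 ← R3 + R1: [0, 14, 7, -18]
R4 ← R4 − (4)·R1: [0, -31, -32, 45]
R5 ← R5 + R1: [0, 19, 16, -12]
R3 ← R3 − (14/13)·R2: [0, 0, -21/13, -178/13]
R4 ← R4 + (31/13)·R2: [0, 0, -168/13, 461/13]
R5 ← R5 − (19/13)·R2: [0, 0, 56/13, -80/13]
R4 ← R4 − (8)·R3: [0, 0, 0, 145]
R5 ← R5 + (8/3)·R3: [0, 0, 0, -128/3]
R5 ← R5 + (128/435)·R4: [0, 0, 0, 0]
The echelon form has 4 nonzero rows; the last pivot sits in the augmented column, so rank(T) = 3 but rank([T|b]) = 4.
Since the ranks differ, the system is inconsistent.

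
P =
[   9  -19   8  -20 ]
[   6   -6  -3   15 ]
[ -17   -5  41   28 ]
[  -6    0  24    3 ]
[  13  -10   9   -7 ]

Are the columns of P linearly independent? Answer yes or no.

Row reduce P to echelon form.
R2 ← R2 − (2/3)·R1: [0, 20/3, -25/3, 85/3]
R3 ← R3 + (17/9)·R1: [0, -368/9, 505/9, -88/9]
R4 ← R4 + (2/3)·R1: [0, -38/3, 88/3, -31/3]
R5 ← R5 − (13/9)·R1: [0, 157/9, -23/9, 197/9]
R3 ← R3 + (92/15)·R2: [0, 0, 5, 164]
R4 ← R4 + (19/10)·R2: [0, 0, 27/2, 87/2]
R5 ← R5 − (157/60)·R2: [0, 0, 77/4, -209/4]
R4 ← R4 − (27/10)·R3: [0, 0, 0, -3993/10]
R5 ← R5 − (77/20)·R3: [0, 0, 0, -13673/20]
R5 ← R5 − (113/66)·R4: [0, 0, 0, 0]
4 pivots among 4 columns.
Every column is a pivot column, so the columns are linearly independent.

yes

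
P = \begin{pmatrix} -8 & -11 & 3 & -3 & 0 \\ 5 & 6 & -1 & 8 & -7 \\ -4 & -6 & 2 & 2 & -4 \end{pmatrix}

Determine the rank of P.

2

Row reduce to echelon form.
R2 ← R2 + (5/8)·R1: [0, -7/8, 7/8, 49/8, -7]
R3 ← R3 − (1/2)·R1: [0, -1/2, 1/2, 7/2, -4]
R3 ← R3 − (4/7)·R2: [0, 0, 0, 0, 0]
Echelon form has 2 nonzero rows, so rank(P) = 2.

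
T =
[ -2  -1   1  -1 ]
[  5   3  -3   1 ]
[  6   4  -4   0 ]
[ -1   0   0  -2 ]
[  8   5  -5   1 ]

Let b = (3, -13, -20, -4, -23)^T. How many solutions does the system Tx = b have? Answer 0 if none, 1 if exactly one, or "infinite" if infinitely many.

Row reduce the augmented matrix [T | b].
R2 ← R2 + (5/2)·R1: [0, 1/2, -1/2, -3/2, -11/2]
R3 ← R3 + (3)·R1: [0, 1, -1, -3, -11]
R4 ← R4 − (1/2)·R1: [0, 1/2, -1/2, -3/2, -11/2]
R5 ← R5 + (4)·R1: [0, 1, -1, -3, -11]
R3 ← R3 − (2)·R2: [0, 0, 0, 0, 0]
R4 ← R4 − R2: [0, 0, 0, 0, 0]
R5 ← R5 − (2)·R2: [0, 0, 0, 0, 0]
The echelon form has 2 nonzero rows, and every pivot lies in the first 4 columns, so rank(T) = rank([T|b]) = 2.
The system is consistent.
rank = 2 < 4 unknowns, so there are infinitely many solutions.

infinite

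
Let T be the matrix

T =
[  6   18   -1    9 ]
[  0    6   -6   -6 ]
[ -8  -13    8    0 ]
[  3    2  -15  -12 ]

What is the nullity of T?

Row reduce to echelon form.
R3 ← R3 + (4/3)·R1: [0, 11, 20/3, 12]
R4 ← R4 − (1/2)·R1: [0, -7, -29/2, -33/2]
R3 ← R3 − (11/6)·R2: [0, 0, 53/3, 23]
R4 ← R4 + (7/6)·R2: [0, 0, -43/2, -47/2]
R4 ← R4 + (129/106)·R3: [0, 0, 0, 238/53]
4 nonzero rows, so rank(T) = 4.
T has 4 columns; by rank–nullity, nullity = 4 − 4 = 0.

0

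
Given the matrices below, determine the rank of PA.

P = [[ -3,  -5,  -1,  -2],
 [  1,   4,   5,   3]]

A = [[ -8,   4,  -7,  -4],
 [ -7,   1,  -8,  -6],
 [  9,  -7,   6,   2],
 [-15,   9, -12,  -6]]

First compute PA:
[[ 80, -28,  79,  52],
 [-36,   0, -45, -36]]
Now row reduce the product.
R2 ← R2 + (9/20)·R1: [0, -63/5, -189/20, -63/5]
2 nonzero rows, so rank(PA) = 2.

2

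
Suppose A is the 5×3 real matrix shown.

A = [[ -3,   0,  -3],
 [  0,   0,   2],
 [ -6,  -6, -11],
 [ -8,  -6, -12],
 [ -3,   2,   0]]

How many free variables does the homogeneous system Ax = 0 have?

Row reduce to echelon form.
R3 ← R3 − (2)·R1: [0, -6, -5]
R4 ← R4 − (8/3)·R1: [0, -6, -4]
R5 ← R5 − R1: [0, 2, 3]
Swap R2 ↔ R3
R4 ← R4 − R2: [0, 0, 1]
R5 ← R5 + (1/3)·R2: [0, 0, 4/3]
R4 ← R4 − (1/2)·R3: [0, 0, 0]
R5 ← R5 − (2/3)·R3: [0, 0, 0]
3 nonzero rows, so rank(A) = 3.
A has 3 columns; by rank–nullity, nullity = 3 − 3 = 0.

0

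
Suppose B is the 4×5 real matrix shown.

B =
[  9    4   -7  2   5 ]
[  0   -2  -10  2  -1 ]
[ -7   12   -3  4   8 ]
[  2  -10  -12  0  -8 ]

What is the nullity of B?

1

Row reduce to echelon form.
R3 ← R3 + (7/9)·R1: [0, 136/9, -76/9, 50/9, 107/9]
R4 ← R4 − (2/9)·R1: [0, -98/9, -94/9, -4/9, -82/9]
R3 ← R3 + (68/9)·R2: [0, 0, -84, 62/3, 13/3]
R4 ← R4 − (49/9)·R2: [0, 0, 44, -34/3, -11/3]
R4 ← R4 + (11/21)·R3: [0, 0, 0, -32/63, -88/63]
4 nonzero rows, so rank(B) = 4.
B has 5 columns; by rank–nullity, nullity = 5 − 4 = 1.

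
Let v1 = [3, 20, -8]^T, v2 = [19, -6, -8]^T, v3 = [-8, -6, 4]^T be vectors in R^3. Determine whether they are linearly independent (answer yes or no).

yes

Form the matrix with these vectors as rows and row reduce.
R2 ← R2 − (19/3)·R1: [0, -398/3, 128/3]
R3 ← R3 + (8/3)·R1: [0, 142/3, -52/3]
R3 ← R3 + (71/199)·R2: [0, 0, -420/199]
3 nonzero rows, so the 3 vectors span a space of dimension 3.
Since 3 = 3, the vectors are linearly independent.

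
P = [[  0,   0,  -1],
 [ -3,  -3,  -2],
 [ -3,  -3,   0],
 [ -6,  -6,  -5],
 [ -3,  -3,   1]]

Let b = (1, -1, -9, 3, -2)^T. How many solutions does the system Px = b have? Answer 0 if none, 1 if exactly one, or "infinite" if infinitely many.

Row reduce the augmented matrix [P | b].
Swap R1 ↔ R2
R3 ← R3 − R1: [0, 0, 2, -8]
R4 ← R4 − (2)·R1: [0, 0, -1, 5]
R5 ← R5 − R1: [0, 0, 3, -1]
R3 ← R3 + (2)·R2: [0, 0, 0, -6]
R4 ← R4 − R2: [0, 0, 0, 4]
R5 ← R5 + (3)·R2: [0, 0, 0, 2]
R4 ← R4 + (2/3)·R3: [0, 0, 0, 0]
R5 ← R5 + (1/3)·R3: [0, 0, 0, 0]
The echelon form has 3 nonzero rows; the last pivot sits in the augmented column, so rank(P) = 2 but rank([P|b]) = 3.
Since the ranks differ, the system is inconsistent.
It has no solutions.

0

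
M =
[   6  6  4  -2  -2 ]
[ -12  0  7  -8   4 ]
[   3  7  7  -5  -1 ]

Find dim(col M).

Row reduce to echelon form.
R2 ← R2 + (2)·R1: [0, 12, 15, -12, 0]
R3 ← R3 − (1/2)·R1: [0, 4, 5, -4, 0]
R3 ← R3 − (1/3)·R2: [0, 0, 0, 0, 0]
Echelon form has 2 nonzero rows, so rank(M) = 2.
The column space has dimension equal to the rank: 2.

2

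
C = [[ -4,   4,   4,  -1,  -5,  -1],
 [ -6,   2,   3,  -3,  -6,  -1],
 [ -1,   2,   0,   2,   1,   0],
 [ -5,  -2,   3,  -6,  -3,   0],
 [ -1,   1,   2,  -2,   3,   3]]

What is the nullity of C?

Row reduce to echelon form.
R2 ← R2 − (3/2)·R1: [0, -4, -3, -3/2, 3/2, 1/2]
R3 ← R3 − (1/4)·R1: [0, 1, -1, 9/4, 9/4, 1/4]
R4 ← R4 − (5/4)·R1: [0, -7, -2, -19/4, 13/4, 5/4]
R5 ← R5 − (1/4)·R1: [0, 0, 1, -7/4, 17/4, 13/4]
R3 ← R3 + (1/4)·R2: [0, 0, -7/4, 15/8, 21/8, 3/8]
R4 ← R4 − (7/4)·R2: [0, 0, 13/4, -17/8, 5/8, 3/8]
R4 ← R4 + (13/7)·R3: [0, 0, 0, 19/14, 11/2, 15/14]
R5 ← R5 + (4/7)·R3: [0, 0, 0, -19/28, 23/4, 97/28]
R5 ← R5 + (1/2)·R4: [0, 0, 0, 0, 17/2, 4]
5 nonzero rows, so rank(C) = 5.
C has 6 columns; by rank–nullity, nullity = 6 − 5 = 1.

1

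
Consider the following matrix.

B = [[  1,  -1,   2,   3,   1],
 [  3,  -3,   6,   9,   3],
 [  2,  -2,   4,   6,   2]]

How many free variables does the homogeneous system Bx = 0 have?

Row reduce to echelon form.
R2 ← R2 − (3)·R1: [0, 0, 0, 0, 0]
R3 ← R3 − (2)·R1: [0, 0, 0, 0, 0]
1 nonzero row, so rank(B) = 1.
B has 5 columns; by rank–nullity, nullity = 5 − 1 = 4.

4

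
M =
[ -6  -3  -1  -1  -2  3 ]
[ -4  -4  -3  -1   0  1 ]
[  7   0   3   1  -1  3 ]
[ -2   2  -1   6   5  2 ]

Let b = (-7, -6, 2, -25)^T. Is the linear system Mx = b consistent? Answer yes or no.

Row reduce the augmented matrix [M | b].
R2 ← R2 − (2/3)·R1: [0, -2, -7/3, -1/3, 4/3, -1, -4/3]
R3 ← R3 + (7/6)·R1: [0, -7/2, 11/6, -1/6, -10/3, 13/2, -37/6]
R4 ← R4 − (1/3)·R1: [0, 3, -2/3, 19/3, 17/3, 1, -68/3]
R3 ← R3 − (7/4)·R2: [0, 0, 71/12, 5/12, -17/3, 33/4, -23/6]
R4 ← R4 + (3/2)·R2: [0, 0, -25/6, 35/6, 23/3, -1/2, -74/3]
R4 ← R4 + (50/71)·R3: [0, 0, 0, 435/71, 261/71, 377/71, -1943/71]
The echelon form has 4 nonzero rows, and every pivot lies in the first 6 columns, so rank(M) = rank([M|b]) = 4.
The system is consistent.

yes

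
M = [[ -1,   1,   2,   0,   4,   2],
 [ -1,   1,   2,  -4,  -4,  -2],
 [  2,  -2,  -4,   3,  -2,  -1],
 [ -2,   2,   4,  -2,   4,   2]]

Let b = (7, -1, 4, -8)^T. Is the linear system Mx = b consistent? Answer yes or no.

no

Row reduce the augmented matrix [M | b].
R2 ← R2 − R1: [0, 0, 0, -4, -8, -4, -8]
R3 ← R3 + (2)·R1: [0, 0, 0, 3, 6, 3, 18]
R4 ← R4 − (2)·R1: [0, 0, 0, -2, -4, -2, -22]
R3 ← R3 + (3/4)·R2: [0, 0, 0, 0, 0, 0, 12]
R4 ← R4 − (1/2)·R2: [0, 0, 0, 0, 0, 0, -18]
R4 ← R4 + (3/2)·R3: [0, 0, 0, 0, 0, 0, 0]
The echelon form has 3 nonzero rows; the last pivot sits in the augmented column, so rank(M) = 2 but rank([M|b]) = 3.
Since the ranks differ, the system is inconsistent.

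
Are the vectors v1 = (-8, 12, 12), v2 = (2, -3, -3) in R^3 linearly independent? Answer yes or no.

no

Form the matrix with these vectors as rows and row reduce.
R2 ← R2 + (1/4)·R1: [0, 0, 0]
1 nonzero row, so the 2 vectors span a space of dimension 1.
Since 1 < 2, the vectors are linearly dependent.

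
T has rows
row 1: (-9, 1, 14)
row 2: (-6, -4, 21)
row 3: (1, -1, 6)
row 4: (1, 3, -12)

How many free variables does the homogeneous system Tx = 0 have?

0

Row reduce to echelon form.
R2 ← R2 − (2/3)·R1: [0, -14/3, 35/3]
R3 ← R3 + (1/9)·R1: [0, -8/9, 68/9]
R4 ← R4 + (1/9)·R1: [0, 28/9, -94/9]
R3 ← R3 − (4/21)·R2: [0, 0, 16/3]
R4 ← R4 + (2/3)·R2: [0, 0, -8/3]
R4 ← R4 + (1/2)·R3: [0, 0, 0]
3 nonzero rows, so rank(T) = 3.
T has 3 columns; by rank–nullity, nullity = 3 − 3 = 0.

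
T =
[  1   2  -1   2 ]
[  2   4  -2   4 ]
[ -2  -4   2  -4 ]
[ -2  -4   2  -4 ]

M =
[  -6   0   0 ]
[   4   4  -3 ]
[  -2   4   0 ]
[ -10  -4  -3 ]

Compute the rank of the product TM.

1

First compute TM:
[[-16,  -4, -12],
 [-32,  -8, -24],
 [ 32,   8,  24],
 [ 32,   8,  24]]
Now row reduce the product.
R2 ← R2 − (2)·R1: [0, 0, 0]
R3 ← R3 + (2)·R1: [0, 0, 0]
R4 ← R4 + (2)·R1: [0, 0, 0]
1 nonzero row, so rank(TM) = 1.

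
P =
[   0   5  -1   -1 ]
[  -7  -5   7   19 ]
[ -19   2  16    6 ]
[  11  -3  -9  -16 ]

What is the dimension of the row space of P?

4

Row reduce to echelon form.
Swap R1 ↔ R2
R3 ← R3 − (19/7)·R1: [0, 109/7, -3, -319/7]
R4 ← R4 + (11/7)·R1: [0, -76/7, 2, 97/7]
R3 ← R3 − (109/35)·R2: [0, 0, 4/35, -1486/35]
R4 ← R4 + (76/35)·R2: [0, 0, -6/35, 409/35]
R4 ← R4 + (3/2)·R3: [0, 0, 0, -52]
Echelon form has 4 nonzero rows, so rank(P) = 4.
The row space has dimension equal to the rank: 4.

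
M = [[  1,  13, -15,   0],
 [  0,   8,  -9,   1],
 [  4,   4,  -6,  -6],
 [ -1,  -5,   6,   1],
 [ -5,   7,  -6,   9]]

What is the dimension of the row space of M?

Row reduce to echelon form.
R3 ← R3 − (4)·R1: [0, -48, 54, -6]
R4 ← R4 + R1: [0, 8, -9, 1]
R5 ← R5 + (5)·R1: [0, 72, -81, 9]
R3 ← R3 + (6)·R2: [0, 0, 0, 0]
R4 ← R4 − R2: [0, 0, 0, 0]
R5 ← R5 − (9)·R2: [0, 0, 0, 0]
Echelon form has 2 nonzero rows, so rank(M) = 2.
The row space has dimension equal to the rank: 2.

2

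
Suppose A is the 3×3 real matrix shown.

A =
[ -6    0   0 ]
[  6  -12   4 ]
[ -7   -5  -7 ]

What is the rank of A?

Row reduce to echelon form.
R2 ← R2 + R1: [0, -12, 4]
R3 ← R3 − (7/6)·R1: [0, -5, -7]
R3 ← R3 − (5/12)·R2: [0, 0, -26/3]
Echelon form has 3 nonzero rows, so rank(A) = 3.

3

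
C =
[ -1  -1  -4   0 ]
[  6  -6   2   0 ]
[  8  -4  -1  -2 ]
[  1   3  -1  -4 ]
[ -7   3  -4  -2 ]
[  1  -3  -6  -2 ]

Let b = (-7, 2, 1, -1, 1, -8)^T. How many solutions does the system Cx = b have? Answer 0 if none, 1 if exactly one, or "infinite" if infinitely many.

0

Row reduce the augmented matrix [C | b].
R2 ← R2 + (6)·R1: [0, -12, -22, 0, -40]
R3 ← R3 + (8)·R1: [0, -12, -33, -2, -55]
R4 ← R4 + R1: [0, 2, -5, -4, -8]
R5 ← R5 − (7)·R1: [0, 10, 24, -2, 50]
R6 ← R6 + R1: [0, -4, -10, -2, -15]
R3 ← R3 − R2: [0, 0, -11, -2, -15]
R4 ← R4 + (1/6)·R2: [0, 0, -26/3, -4, -44/3]
R5 ← R5 + (5/6)·R2: [0, 0, 17/3, -2, 50/3]
R6 ← R6 − (1/3)·R2: [0, 0, -8/3, -2, -5/3]
R4 ← R4 − (26/33)·R3: [0, 0, 0, -80/33, -94/33]
R5 ← R5 + (17/33)·R3: [0, 0, 0, -100/33, 295/33]
R6 ← R6 − (8/33)·R3: [0, 0, 0, -50/33, 65/33]
R5 ← R5 − (5/4)·R4: [0, 0, 0, 0, 25/2]
R6 ← R6 − (5/8)·R4: [0, 0, 0, 0, 15/4]
R6 ← R6 − (3/10)·R5: [0, 0, 0, 0, 0]
The echelon form has 5 nonzero rows; the last pivot sits in the augmented column, so rank(C) = 4 but rank([C|b]) = 5.
Since the ranks differ, the system is inconsistent.
It has no solutions.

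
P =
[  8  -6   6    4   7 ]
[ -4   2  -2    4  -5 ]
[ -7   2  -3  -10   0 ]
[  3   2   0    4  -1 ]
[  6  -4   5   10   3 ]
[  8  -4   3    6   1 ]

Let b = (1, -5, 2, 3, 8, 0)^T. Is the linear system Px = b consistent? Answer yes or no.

Row reduce the augmented matrix [P | b].
R2 ← R2 + (1/2)·R1: [0, -1, 1, 6, -3/2, -9/2]
R3 ← R3 + (7/8)·R1: [0, -13/4, 9/4, -13/2, 49/8, 23/8]
R4 ← R4 − (3/8)·R1: [0, 17/4, -9/4, 5/2, -29/8, 21/8]
R5 ← R5 − (3/4)·R1: [0, 1/2, 1/2, 7, -9/4, 29/4]
R6 ← R6 − R1: [0, 2, -3, 2, -6, -1]
R3 ← R3 − (13/4)·R2: [0, 0, -1, -26, 11, 35/2]
R4 ← R4 + (17/4)·R2: [0, 0, 2, 28, -10, -33/2]
R5 ← R5 + (1/2)·R2: [0, 0, 1, 10, -3, 5]
R6 ← R6 + (2)·R2: [0, 0, -1, 14, -9, -10]
R4 ← R4 + (2)·R3: [0, 0, 0, -24, 12, 37/2]
R5 ← R5 + R3: [0, 0, 0, -16, 8, 45/2]
R6 ← R6 − R3: [0, 0, 0, 40, -20, -55/2]
R5 ← R5 − (2/3)·R4: [0, 0, 0, 0, 0, 61/6]
R6 ← R6 + (5/3)·R4: [0, 0, 0, 0, 0, 10/3]
R6 ← R6 − (20/61)·R5: [0, 0, 0, 0, 0, 0]
The echelon form has 5 nonzero rows; the last pivot sits in the augmented column, so rank(P) = 4 but rank([P|b]) = 5.
Since the ranks differ, the system is inconsistent.

no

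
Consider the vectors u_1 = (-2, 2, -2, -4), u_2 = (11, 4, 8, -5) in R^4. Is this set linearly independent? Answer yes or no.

Form the matrix with these vectors as rows and row reduce.
R2 ← R2 + (11/2)·R1: [0, 15, -3, -27]
2 nonzero rows, so the 2 vectors span a space of dimension 2.
Since 2 = 2, the vectors are linearly independent.

yes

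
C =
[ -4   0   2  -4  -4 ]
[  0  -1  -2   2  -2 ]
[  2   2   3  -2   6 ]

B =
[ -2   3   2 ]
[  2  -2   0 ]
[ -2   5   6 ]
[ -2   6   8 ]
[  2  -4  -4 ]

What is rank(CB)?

First compute CB:
[[  4, -10, -12],
 [ -6,  12,  12],
 [ 10, -19, -18]]
Now row reduce the product.
R2 ← R2 + (3/2)·R1: [0, -3, -6]
R3 ← R3 − (5/2)·R1: [0, 6, 12]
R3 ← R3 + (2)·R2: [0, 0, 0]
2 nonzero rows, so rank(CB) = 2.

2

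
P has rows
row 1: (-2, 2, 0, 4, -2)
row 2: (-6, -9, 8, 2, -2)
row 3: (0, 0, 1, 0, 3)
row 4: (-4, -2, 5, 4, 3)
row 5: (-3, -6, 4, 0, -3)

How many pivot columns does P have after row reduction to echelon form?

3

Row reduce to echelon form.
R2 ← R2 − (3)·R1: [0, -15, 8, -10, 4]
R4 ← R4 − (2)·R1: [0, -6, 5, -4, 7]
R5 ← R5 − (3/2)·R1: [0, -9, 4, -6, 0]
R4 ← R4 − (2/5)·R2: [0, 0, 9/5, 0, 27/5]
R5 ← R5 − (3/5)·R2: [0, 0, -4/5, 0, -12/5]
R4 ← R4 − (9/5)·R3: [0, 0, 0, 0, 0]
R5 ← R5 + (4/5)·R3: [0, 0, 0, 0, 0]
Echelon form has 3 nonzero rows, so rank(P) = 3.
Each nonzero row contributes one pivot column: 3 pivot columns.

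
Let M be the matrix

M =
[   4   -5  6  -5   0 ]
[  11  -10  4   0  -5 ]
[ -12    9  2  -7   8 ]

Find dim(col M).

Row reduce to echelon form.
R2 ← R2 − (11/4)·R1: [0, 15/4, -25/2, 55/4, -5]
R3 ← R3 + (3)·R1: [0, -6, 20, -22, 8]
R3 ← R3 + (8/5)·R2: [0, 0, 0, 0, 0]
Echelon form has 2 nonzero rows, so rank(M) = 2.
The column space has dimension equal to the rank: 2.

2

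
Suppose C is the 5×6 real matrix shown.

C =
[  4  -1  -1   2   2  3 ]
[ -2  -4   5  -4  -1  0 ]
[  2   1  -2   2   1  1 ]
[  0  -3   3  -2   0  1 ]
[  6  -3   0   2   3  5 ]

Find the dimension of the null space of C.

Row reduce to echelon form.
R2 ← R2 + (1/2)·R1: [0, -9/2, 9/2, -3, 0, 3/2]
R3 ← R3 − (1/2)·R1: [0, 3/2, -3/2, 1, 0, -1/2]
R5 ← R5 − (3/2)·R1: [0, -3/2, 3/2, -1, 0, 1/2]
R3 ← R3 + (1/3)·R2: [0, 0, 0, 0, 0, 0]
R4 ← R4 − (2/3)·R2: [0, 0, 0, 0, 0, 0]
R5 ← R5 − (1/3)·R2: [0, 0, 0, 0, 0, 0]
2 nonzero rows, so rank(C) = 2.
C has 6 columns; by rank–nullity, nullity = 6 − 2 = 4.

4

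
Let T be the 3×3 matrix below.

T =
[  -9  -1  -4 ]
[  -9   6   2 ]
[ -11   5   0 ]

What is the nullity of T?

Row reduce to echelon form.
R2 ← R2 − R1: [0, 7, 6]
R3 ← R3 − (11/9)·R1: [0, 56/9, 44/9]
R3 ← R3 − (8/9)·R2: [0, 0, -4/9]
3 nonzero rows, so rank(T) = 3.
T has 3 columns; by rank–nullity, nullity = 3 − 3 = 0.

0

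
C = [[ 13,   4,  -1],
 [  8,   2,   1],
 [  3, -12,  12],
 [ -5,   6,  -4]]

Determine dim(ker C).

0

Row reduce to echelon form.
R2 ← R2 − (8/13)·R1: [0, -6/13, 21/13]
R3 ← R3 − (3/13)·R1: [0, -168/13, 159/13]
R4 ← R4 + (5/13)·R1: [0, 98/13, -57/13]
R3 ← R3 − (28)·R2: [0, 0, -33]
R4 ← R4 + (49/3)·R2: [0, 0, 22]
R4 ← R4 + (2/3)·R3: [0, 0, 0]
3 nonzero rows, so rank(C) = 3.
C has 3 columns; by rank–nullity, nullity = 3 − 3 = 0.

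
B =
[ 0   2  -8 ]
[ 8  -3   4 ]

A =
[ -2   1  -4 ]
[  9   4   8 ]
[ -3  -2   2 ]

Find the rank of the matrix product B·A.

2

First compute BA:
[[ 42,  24,   0],
 [-55, -12, -48]]
Now row reduce the product.
R2 ← R2 + (55/42)·R1: [0, 136/7, -48]
2 nonzero rows, so rank(BA) = 2.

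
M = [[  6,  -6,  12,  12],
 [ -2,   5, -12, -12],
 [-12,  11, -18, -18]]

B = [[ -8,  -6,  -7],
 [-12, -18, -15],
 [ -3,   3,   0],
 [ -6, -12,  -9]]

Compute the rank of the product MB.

2

First compute MB:
[[-84, -36, -60],
 [ 64,  30,  47],
 [126,  36,  81]]
Now row reduce the product.
R2 ← R2 + (16/21)·R1: [0, 18/7, 9/7]
R3 ← R3 + (3/2)·R1: [0, -18, -9]
R3 ← R3 + (7)·R2: [0, 0, 0]
2 nonzero rows, so rank(MB) = 2.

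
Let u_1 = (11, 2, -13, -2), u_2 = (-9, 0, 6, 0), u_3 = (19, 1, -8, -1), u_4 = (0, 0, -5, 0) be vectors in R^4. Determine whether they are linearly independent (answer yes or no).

no

Form the matrix with these vectors as rows and row reduce.
R2 ← R2 + (9/11)·R1: [0, 18/11, -51/11, -18/11]
R3 ← R3 − (19/11)·R1: [0, -27/11, 159/11, 27/11]
R3 ← R3 + (3/2)·R2: [0, 0, 15/2, 0]
R4 ← R4 + (2/3)·R3: [0, 0, 0, 0]
3 nonzero rows, so the 4 vectors span a space of dimension 3.
Since 3 < 4, the vectors are linearly dependent.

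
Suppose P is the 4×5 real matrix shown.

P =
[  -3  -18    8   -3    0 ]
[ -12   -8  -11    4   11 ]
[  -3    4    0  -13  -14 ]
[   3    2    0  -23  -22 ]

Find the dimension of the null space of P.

1

Row reduce to echelon form.
R2 ← R2 − (4)·R1: [0, 64, -43, 16, 11]
R3 ← R3 − R1: [0, 22, -8, -10, -14]
R4 ← R4 + R1: [0, -16, 8, -26, -22]
R3 ← R3 − (11/32)·R2: [0, 0, 217/32, -31/2, -569/32]
R4 ← R4 + (1/4)·R2: [0, 0, -11/4, -22, -77/4]
R4 ← R4 + (88/217)·R3: [0, 0, 0, -198/7, -5742/217]
4 nonzero rows, so rank(P) = 4.
P has 5 columns; by rank–nullity, nullity = 5 − 4 = 1.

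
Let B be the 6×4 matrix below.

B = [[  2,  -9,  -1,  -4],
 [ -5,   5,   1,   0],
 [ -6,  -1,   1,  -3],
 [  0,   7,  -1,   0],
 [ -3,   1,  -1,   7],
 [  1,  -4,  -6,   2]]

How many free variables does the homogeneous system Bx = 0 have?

0

Row reduce to echelon form.
R2 ← R2 + (5/2)·R1: [0, -35/2, -3/2, -10]
R3 ← R3 + (3)·R1: [0, -28, -2, -15]
R5 ← R5 + (3/2)·R1: [0, -25/2, -5/2, 1]
R6 ← R6 − (1/2)·R1: [0, 1/2, -11/2, 4]
R3 ← R3 − (8/5)·R2: [0, 0, 2/5, 1]
R4 ← R4 + (2/5)·R2: [0, 0, -8/5, -4]
R5 ← R5 − (5/7)·R2: [0, 0, -10/7, 57/7]
R6 ← R6 + (1/35)·R2: [0, 0, -194/35, 26/7]
R4 ← R4 + (4)·R3: [0, 0, 0, 0]
R5 ← R5 + (25/7)·R3: [0, 0, 0, 82/7]
R6 ← R6 + (97/7)·R3: [0, 0, 0, 123/7]
Swap R4 ↔ R5
R6 ← R6 − (3/2)·R4: [0, 0, 0, 0]
4 nonzero rows, so rank(B) = 4.
B has 4 columns; by rank–nullity, nullity = 4 − 4 = 0.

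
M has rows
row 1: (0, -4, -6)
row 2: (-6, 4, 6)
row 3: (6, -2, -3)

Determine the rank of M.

2

Row reduce to echelon form.
Swap R1 ↔ R2
R3 ← R3 + R1: [0, 2, 3]
R3 ← R3 + (1/2)·R2: [0, 0, 0]
Echelon form has 2 nonzero rows, so rank(M) = 2.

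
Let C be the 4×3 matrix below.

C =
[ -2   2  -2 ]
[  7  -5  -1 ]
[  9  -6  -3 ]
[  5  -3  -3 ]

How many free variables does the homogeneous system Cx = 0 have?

1

Row reduce to echelon form.
R2 ← R2 + (7/2)·R1: [0, 2, -8]
R3 ← R3 + (9/2)·R1: [0, 3, -12]
R4 ← R4 + (5/2)·R1: [0, 2, -8]
R3 ← R3 − (3/2)·R2: [0, 0, 0]
R4 ← R4 − R2: [0, 0, 0]
2 nonzero rows, so rank(C) = 2.
C has 3 columns; by rank–nullity, nullity = 3 − 2 = 1.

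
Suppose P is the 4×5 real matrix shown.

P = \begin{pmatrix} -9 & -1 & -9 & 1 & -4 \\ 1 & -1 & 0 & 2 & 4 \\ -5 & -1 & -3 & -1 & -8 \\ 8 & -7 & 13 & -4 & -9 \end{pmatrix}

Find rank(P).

Row reduce to echelon form.
R2 ← R2 + (1/9)·R1: [0, -10/9, -1, 19/9, 32/9]
R3 ← R3 − (5/9)·R1: [0, -4/9, 2, -14/9, -52/9]
R4 ← R4 + (8/9)·R1: [0, -71/9, 5, -28/9, -113/9]
R3 ← R3 − (2/5)·R2: [0, 0, 12/5, -12/5, -36/5]
R4 ← R4 − (71/10)·R2: [0, 0, 121/10, -181/10, -189/5]
R4 ← R4 − (121/24)·R3: [0, 0, 0, -6, -3/2]
Echelon form has 4 nonzero rows, so rank(P) = 4.

4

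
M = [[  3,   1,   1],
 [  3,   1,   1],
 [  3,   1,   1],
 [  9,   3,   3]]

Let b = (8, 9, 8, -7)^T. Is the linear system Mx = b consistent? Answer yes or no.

no

Row reduce the augmented matrix [M | b].
R2 ← R2 − R1: [0, 0, 0, 1]
R3 ← R3 − R1: [0, 0, 0, 0]
R4 ← R4 − (3)·R1: [0, 0, 0, -31]
R4 ← R4 + (31)·R2: [0, 0, 0, 0]
The echelon form has 2 nonzero rows; the last pivot sits in the augmented column, so rank(M) = 1 but rank([M|b]) = 2.
Since the ranks differ, the system is inconsistent.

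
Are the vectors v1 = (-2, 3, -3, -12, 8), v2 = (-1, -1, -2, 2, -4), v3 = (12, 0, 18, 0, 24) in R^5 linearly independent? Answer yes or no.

yes

Form the matrix with these vectors as rows and row reduce.
R2 ← R2 − (1/2)·R1: [0, -5/2, -1/2, 8, -8]
R3 ← R3 + (6)·R1: [0, 18, 0, -72, 72]
R3 ← R3 + (36/5)·R2: [0, 0, -18/5, -72/5, 72/5]
3 nonzero rows, so the 3 vectors span a space of dimension 3.
Since 3 = 3, the vectors are linearly independent.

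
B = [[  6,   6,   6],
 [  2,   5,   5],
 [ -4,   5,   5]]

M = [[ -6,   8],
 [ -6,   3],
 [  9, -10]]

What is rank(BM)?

2

First compute BM:
[[-18,   6],
 [  3, -19],
 [ 39, -67]]
Now row reduce the product.
R2 ← R2 + (1/6)·R1: [0, -18]
R3 ← R3 + (13/6)·R1: [0, -54]
R3 ← R3 − (3)·R2: [0, 0]
2 nonzero rows, so rank(BM) = 2.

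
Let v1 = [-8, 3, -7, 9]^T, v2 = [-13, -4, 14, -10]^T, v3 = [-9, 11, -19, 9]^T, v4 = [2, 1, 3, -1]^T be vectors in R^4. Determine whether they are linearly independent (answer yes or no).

Form the matrix with these vectors as rows and row reduce.
R2 ← R2 − (13/8)·R1: [0, -71/8, 203/8, -197/8]
R3 ← R3 − (9/8)·R1: [0, 61/8, -89/8, -9/8]
R4 ← R4 + (1/4)·R1: [0, 7/4, 5/4, 5/4]
R3 ← R3 + (61/71)·R2: [0, 0, 758/71, -1582/71]
R4 ← R4 + (14/71)·R2: [0, 0, 444/71, -256/71]
R4 ← R4 − (222/379)·R3: [0, 0, 0, 3580/379]
4 nonzero rows, so the 4 vectors span a space of dimension 4.
Since 4 = 4, the vectors are linearly independent.

yes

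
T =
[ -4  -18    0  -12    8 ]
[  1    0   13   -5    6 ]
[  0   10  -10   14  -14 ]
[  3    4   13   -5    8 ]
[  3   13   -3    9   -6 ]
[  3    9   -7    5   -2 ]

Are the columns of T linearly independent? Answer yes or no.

no

Row reduce T to echelon form.
R2 ← R2 + (1/4)·R1: [0, -9/2, 13, -8, 8]
R4 ← R4 + (3/4)·R1: [0, -19/2, 13, -14, 14]
R5 ← R5 + (3/4)·R1: [0, -1/2, -3, 0, 0]
R6 ← R6 + (3/4)·R1: [0, -9/2, -7, -4, 4]
R3 ← R3 + (20/9)·R2: [0, 0, 170/9, -34/9, 34/9]
R4 ← R4 − (19/9)·R2: [0, 0, -130/9, 26/9, -26/9]
R5 ← R5 − (1/9)·R2: [0, 0, -40/9, 8/9, -8/9]
R6 ← R6 − R2: [0, 0, -20, 4, -4]
R4 ← R4 + (13/17)·R3: [0, 0, 0, 0, 0]
R5 ← R5 + (4/17)·R3: [0, 0, 0, 0, 0]
R6 ← R6 + (18/17)·R3: [0, 0, 0, 0, 0]
3 pivots among 5 columns.
Only 3 < 5 pivot columns, so the columns are linearly dependent.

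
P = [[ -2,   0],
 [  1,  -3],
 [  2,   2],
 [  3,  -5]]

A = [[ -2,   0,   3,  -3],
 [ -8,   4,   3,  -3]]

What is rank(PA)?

First compute PA:
[[  4,   0,  -6,   6],
 [ 22, -12,  -6,   6],
 [-20,   8,  12, -12],
 [ 34, -20,  -6,   6]]
Now row reduce the product.
R2 ← R2 − (11/2)·R1: [0, -12, 27, -27]
R3 ← R3 + (5)·R1: [0, 8, -18, 18]
R4 ← R4 − (17/2)·R1: [0, -20, 45, -45]
R3 ← R3 + (2/3)·R2: [0, 0, 0, 0]
R4 ← R4 − (5/3)·R2: [0, 0, 0, 0]
2 nonzero rows, so rank(PA) = 2.

2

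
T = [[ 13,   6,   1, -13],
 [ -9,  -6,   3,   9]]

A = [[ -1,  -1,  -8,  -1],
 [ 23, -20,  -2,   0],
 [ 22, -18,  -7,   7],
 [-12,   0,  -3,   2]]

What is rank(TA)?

First compute TA:
[[303, -151, -84, -32],
 [-171,  75,  36,  48]]
Now row reduce the product.
R2 ← R2 + (57/101)·R1: [0, -1032/101, -1152/101, 3024/101]
2 nonzero rows, so rank(TA) = 2.

2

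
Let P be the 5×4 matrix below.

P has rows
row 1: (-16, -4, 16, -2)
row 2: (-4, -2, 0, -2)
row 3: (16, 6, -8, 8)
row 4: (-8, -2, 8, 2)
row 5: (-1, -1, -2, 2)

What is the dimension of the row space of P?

Row reduce to echelon form.
R2 ← R2 − (1/4)·R1: [0, -1, -4, -3/2]
R3 ← R3 + R1: [0, 2, 8, 6]
R4 ← R4 − (1/2)·R1: [0, 0, 0, 3]
R5 ← R5 − (1/16)·R1: [0, -3/4, -3, 17/8]
R3 ← R3 + (2)·R2: [0, 0, 0, 3]
R5 ← R5 − (3/4)·R2: [0, 0, 0, 13/4]
R4 ← R4 − R3: [0, 0, 0, 0]
R5 ← R5 − (13/12)·R3: [0, 0, 0, 0]
Echelon form has 3 nonzero rows, so rank(P) = 3.
The row space has dimension equal to the rank: 3.

3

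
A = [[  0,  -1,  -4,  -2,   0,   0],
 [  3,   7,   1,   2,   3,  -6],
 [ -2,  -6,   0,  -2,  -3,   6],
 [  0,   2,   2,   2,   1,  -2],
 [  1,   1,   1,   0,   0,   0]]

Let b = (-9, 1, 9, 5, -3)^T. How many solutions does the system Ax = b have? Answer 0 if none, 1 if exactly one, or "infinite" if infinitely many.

0

Row reduce the augmented matrix [A | b].
Swap R1 ↔ R2
R3 ← R3 + (2/3)·R1: [0, -4/3, 2/3, -2/3, -1, 2, 29/3]
R5 ← R5 − (1/3)·R1: [0, -4/3, 2/3, -2/3, -1, 2, -10/3]
R3 ← R3 − (4/3)·R2: [0, 0, 6, 2, -1, 2, 65/3]
R4 ← R4 + (2)·R2: [0, 0, -6, -2, 1, -2, -13]
R5 ← R5 − (4/3)·R2: [0, 0, 6, 2, -1, 2, 26/3]
R4 ← R4 + R3: [0, 0, 0, 0, 0, 0, 26/3]
R5 ← R5 − R3: [0, 0, 0, 0, 0, 0, -13]
R5 ← R5 + (3/2)·R4: [0, 0, 0, 0, 0, 0, 0]
The echelon form has 4 nonzero rows; the last pivot sits in the augmented column, so rank(A) = 3 but rank([A|b]) = 4.
Since the ranks differ, the system is inconsistent.
It has no solutions.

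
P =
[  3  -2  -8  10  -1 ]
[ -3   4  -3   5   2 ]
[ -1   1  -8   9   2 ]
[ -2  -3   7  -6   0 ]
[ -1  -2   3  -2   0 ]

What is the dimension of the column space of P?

Row reduce to echelon form.
R2 ← R2 + R1: [0, 2, -11, 15, 1]
R3 ← R3 + (1/3)·R1: [0, 1/3, -32/3, 37/3, 5/3]
R4 ← R4 + (2/3)·R1: [0, -13/3, 5/3, 2/3, -2/3]
R5 ← R5 + (1/3)·R1: [0, -8/3, 1/3, 4/3, -1/3]
R3 ← R3 − (1/6)·R2: [0, 0, -53/6, 59/6, 3/2]
R4 ← R4 + (13/6)·R2: [0, 0, -133/6, 199/6, 3/2]
R5 ← R5 + (4/3)·R2: [0, 0, -43/3, 64/3, 1]
R4 ← R4 − (133/53)·R3: [0, 0, 0, 450/53, -120/53]
R5 ← R5 − (86/53)·R3: [0, 0, 0, 285/53, -76/53]
R5 ← R5 − (19/30)·R4: [0, 0, 0, 0, 0]
Echelon form has 4 nonzero rows, so rank(P) = 4.
The column space has dimension equal to the rank: 4.

4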